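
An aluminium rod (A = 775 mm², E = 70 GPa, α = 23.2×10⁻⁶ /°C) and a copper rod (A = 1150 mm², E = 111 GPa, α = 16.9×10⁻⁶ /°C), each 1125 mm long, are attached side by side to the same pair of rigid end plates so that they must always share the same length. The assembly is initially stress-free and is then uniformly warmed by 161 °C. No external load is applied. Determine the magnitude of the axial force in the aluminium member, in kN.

P ≈ 38.6 kN (compressive in the aluminium)

Equilibrium of a rigid end plate with no external load gives equal and opposite internal forces ±P in the two members. Since α_{aluminium} > α_{copper}, heating drives the aluminium into compression and the copper into tension.
Setting the final lengths equal and cancelling L: (α₁ − α₂)ΔT = P/(A₁E₁) + P/(A₂E₂).
|α₁ − α₂|·ΔT = 6.3×10⁻⁶ × 161 = 0.001014.
1/(A₁E₁) + 1/(A₂E₂) = 1/(775×70×10³) + 1/(1150×111×10³) = 2.627×10⁻⁸ N⁻¹.
P = 0.001014 / 2.627×10⁻⁸ = 38610 N = 38.61 kN.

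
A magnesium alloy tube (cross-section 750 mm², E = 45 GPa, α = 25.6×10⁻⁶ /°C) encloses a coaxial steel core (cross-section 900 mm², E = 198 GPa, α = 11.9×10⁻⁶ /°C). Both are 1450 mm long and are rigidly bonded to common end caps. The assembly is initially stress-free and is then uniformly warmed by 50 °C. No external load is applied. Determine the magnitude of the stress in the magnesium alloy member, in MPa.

σ ≈ 25.9 MPa (compressive)

Both members must finish at the same length. With the larger α, the magnesium alloy tends to over-expand; the plates restrain it, putting the magnesium alloy in compression and the steel in tension. With no external load the two internal forces are equal and opposite, magnitude P.
Equating the net (thermal + elastic) strains gives |α₁ − α₂|·ΔT = P·[1/(A₁E₁) + 1/(A₂E₂)].
|α₁ − α₂|·ΔT = 13.7×10⁻⁶ × 50 = 0.000685.
1/(A₁E₁) + 1/(A₂E₂) = 1/(750×45×10³) + 1/(900×198×10³) = 3.524×10⁻⁸ N⁻¹.
P = 0.000685 / 3.524×10⁻⁸ = 19440 N = 19.44 kN.
σ_{magnesium alloy} = P/A₁ = 19440/750 = 25.92 MPa, compressive.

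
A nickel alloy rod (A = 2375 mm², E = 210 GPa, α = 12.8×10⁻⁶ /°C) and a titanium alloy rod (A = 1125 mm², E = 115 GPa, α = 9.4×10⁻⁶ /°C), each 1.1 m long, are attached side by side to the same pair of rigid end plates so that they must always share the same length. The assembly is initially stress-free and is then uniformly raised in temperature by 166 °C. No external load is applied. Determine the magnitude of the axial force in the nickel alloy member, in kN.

P ≈ 58 kN (compressive in the nickel alloy)

Both members must finish at the same length. With the larger α, the nickel alloy tends to over-expand; the plates restrain it, putting the nickel alloy in compression and the titanium alloy in tension. With no external load the two internal forces are equal and opposite, magnitude P.
Setting the final lengths equal and cancelling L: (α₁ − α₂)ΔT = P/(A₁E₁) + P/(A₂E₂).
|α₁ − α₂|·ΔT = 3.4×10⁻⁶ × 166 = 0.0005644.
1/(A₁E₁) + 1/(A₂E₂) = 1/(2375×210×10³) + 1/(1125×115×10³) = 9.734×10⁻⁹ N⁻¹.
So P = 0.0005644 / 9.734×10⁻⁹ = 57.98 kN.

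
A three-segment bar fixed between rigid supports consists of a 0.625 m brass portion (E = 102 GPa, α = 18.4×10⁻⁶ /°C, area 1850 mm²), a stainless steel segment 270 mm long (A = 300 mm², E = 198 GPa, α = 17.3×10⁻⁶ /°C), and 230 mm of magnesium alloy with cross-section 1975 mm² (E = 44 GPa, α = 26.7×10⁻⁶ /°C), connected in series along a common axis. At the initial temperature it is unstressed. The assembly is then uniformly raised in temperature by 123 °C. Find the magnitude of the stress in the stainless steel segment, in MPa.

If the supports were absent, the total length change would be Σ αᵢΔT Lᵢ = 18.4×10⁻⁶×123×625 + 17.3×10⁻⁶×123×270 + 26.7×10⁻⁶×123×230 = 2.744 mm.
Since the ends are fixed, an axial force P builds up, equal in every segment, with P · Σ Lᵢ/(AᵢEᵢ) = δ_free.
The series flexibility is Σ Lᵢ/(AᵢEᵢ) = 625/(1850×102×10³) + 270/(300×198×10³) + 230/(1975×44×10³) = 1.05×10⁻⁵ mm/N.
Hence P = δ_free / Σ(L/AE) = 2.744/1.05×10⁻⁵ = 261.3 kN (compressive).
σ_{stainless steel} = P / A = 261300 / 300 = 870.9 MPa.

σ ≈ 871 MPa (compressive)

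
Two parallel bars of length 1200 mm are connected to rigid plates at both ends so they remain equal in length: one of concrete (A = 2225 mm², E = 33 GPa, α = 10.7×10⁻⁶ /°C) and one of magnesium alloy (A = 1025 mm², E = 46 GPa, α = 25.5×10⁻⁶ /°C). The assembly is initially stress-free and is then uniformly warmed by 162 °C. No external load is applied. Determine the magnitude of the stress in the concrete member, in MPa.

Both members must finish at the same length. With the larger α, the magnesium alloy tends to over-expand; the plates restrain it, putting the magnesium alloy in compression and the concrete in tension. With no external load the two internal forces are equal and opposite, magnitude P.
Equating the net (thermal + elastic) strains gives |α₁ − α₂|·ΔT = P·[1/(A₁E₁) + 1/(A₂E₂)].
|α₁ − α₂|·ΔT = 14.8×10⁻⁶ × 162 = 0.002398.
1/(A₁E₁) + 1/(A₂E₂) = 1/(2225×33×10³) + 1/(1025×46×10³) = 3.483×10⁻⁸ N⁻¹.
P = 0.002398 / 3.483×10⁻⁸ = 68840 N = 68.84 kN.
σ_{concrete} = P/A₁ = 68840/2225 = 30.94 MPa, tensile.

σ ≈ 30.9 MPa (tensile)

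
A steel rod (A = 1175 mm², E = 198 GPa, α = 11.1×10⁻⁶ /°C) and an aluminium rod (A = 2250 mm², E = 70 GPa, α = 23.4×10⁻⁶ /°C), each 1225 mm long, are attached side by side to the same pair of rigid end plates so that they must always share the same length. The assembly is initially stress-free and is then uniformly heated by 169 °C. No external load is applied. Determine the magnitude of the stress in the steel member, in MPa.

The aluminium has the larger α, so on heating it would change length more than the steel if both were free. The rigid plates force a common final length, so the aluminium is put into compression and the steel into tension, with equal and opposite forces P (no external load).
Setting the final lengths equal and cancelling L: (α₁ − α₂)ΔT = P/(A₁E₁) + P/(A₂E₂).
|α₁ − α₂|·ΔT = 12.3×10⁻⁶ × 169 = 0.002079.
1/(A₁E₁) + 1/(A₂E₂) = 1/(1175×198×10³) + 1/(2250×70×10³) = 1.065×10⁻⁸ N⁻¹.
So P = 0.002079 / 1.065×10⁻⁸ = 195.2 kN.
σ_{steel} = P/A₁ = 195200/1175 = 166.2 MPa, tensile.

σ ≈ 166 MPa (tensile)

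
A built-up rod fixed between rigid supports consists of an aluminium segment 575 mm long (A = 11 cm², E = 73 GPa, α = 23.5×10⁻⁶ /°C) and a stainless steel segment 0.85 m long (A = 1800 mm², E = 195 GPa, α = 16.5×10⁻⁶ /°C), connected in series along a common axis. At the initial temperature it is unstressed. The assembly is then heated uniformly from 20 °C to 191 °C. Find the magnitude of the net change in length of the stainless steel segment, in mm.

With the walls removed the bar would change length by δ_free = Σ αᵢΔT Lᵢ = 23.5×10⁻⁶×171×575 + 16.5×10⁻⁶×171×850 = 4.709 mm.
Since the ends are fixed, an axial force P builds up, equal in every segment, with P · Σ Lᵢ/(AᵢEᵢ) = δ_free.
The series flexibility is Σ Lᵢ/(AᵢEᵢ) = 575/(1100×73×10³) + 850/(1800×195×10³) = 9.582×10⁻⁶ mm/N.
So P = 4.709 / 9.582×10⁻⁶ = 491.4 kN, compressive.
For the stainless steel segment, free thermal change = 16.5×10⁻⁶×171×850 = 2.398 mm and elastic change from P = 491400×850/(1800×195×10³) = 1.19 mm; these oppose, so the net change is 1.21 mm (segment lengthens).

|ΔL| ≈ 1.21 mm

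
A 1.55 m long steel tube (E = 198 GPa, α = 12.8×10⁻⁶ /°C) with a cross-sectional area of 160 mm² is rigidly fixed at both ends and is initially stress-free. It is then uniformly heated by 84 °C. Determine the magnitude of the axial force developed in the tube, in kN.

With zero net strain, σ = E·αΔT = 198 GPa × 12.8×10⁻⁶ × 84 = 212.9 MPa.
Axial force P = σA = 212.9 × 160 = 34060 N = 34.06 kN, compressive.

P ≈ 34.1 kN (compressive)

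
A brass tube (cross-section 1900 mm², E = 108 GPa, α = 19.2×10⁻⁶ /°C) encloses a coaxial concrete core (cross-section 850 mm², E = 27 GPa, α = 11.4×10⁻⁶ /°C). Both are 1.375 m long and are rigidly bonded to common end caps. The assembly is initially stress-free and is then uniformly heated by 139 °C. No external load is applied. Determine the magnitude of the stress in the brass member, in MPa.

The brass has the larger α, so on heating it would change length more than the concrete if both were free. The rigid plates force a common final length, so the brass is put into compression and the concrete into tension, with equal and opposite forces P (no external load).
Equating the net (thermal + elastic) strains gives |α₁ − α₂|·ΔT = P·[1/(A₁E₁) + 1/(A₂E₂)].
|α₁ − α₂|·ΔT = 7.8×10⁻⁶ × 139 = 0.001084.
1/(A₁E₁) + 1/(A₂E₂) = 1/(1900×108×10³) + 1/(850×27×10³) = 4.845×10⁻⁸ N⁻¹.
P = 0.001084 / 4.845×10⁻⁸ = 22380 N = 22.38 kN.
σ_{brass} = P/A₁ = 22380/1900 = 11.78 MPa, compressive.

σ ≈ 11.8 MPa (compressive)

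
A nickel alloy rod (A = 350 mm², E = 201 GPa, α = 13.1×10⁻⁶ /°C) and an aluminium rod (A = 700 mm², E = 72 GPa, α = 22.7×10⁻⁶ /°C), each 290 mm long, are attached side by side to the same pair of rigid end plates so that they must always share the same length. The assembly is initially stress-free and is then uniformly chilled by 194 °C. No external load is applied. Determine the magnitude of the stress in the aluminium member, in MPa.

Both members must finish at the same length. With the larger α, the aluminium tends to over-contract; the plates restrain it, putting the aluminium in tension and the nickel alloy in compression. With no external load the two internal forces are equal and opposite, magnitude P.
Equating the net (thermal + elastic) strains gives |α₁ − α₂|·ΔT = P·[1/(A₁E₁) + 1/(A₂E₂)].
|α₁ − α₂|·ΔT = 9.6×10⁻⁶ × 194 = 0.001862.
1/(A₁E₁) + 1/(A₂E₂) = 1/(350×201×10³) + 1/(700×72×10³) = 3.406×10⁻⁸ N⁻¹.
P = 0.001862 / 3.406×10⁻⁸ = 54690 N = 54.69 kN.
σ_{aluminium} = P/A₂ = 54690/700 = 78.12 MPa, tensile.

σ ≈ 78.1 MPa (tensile)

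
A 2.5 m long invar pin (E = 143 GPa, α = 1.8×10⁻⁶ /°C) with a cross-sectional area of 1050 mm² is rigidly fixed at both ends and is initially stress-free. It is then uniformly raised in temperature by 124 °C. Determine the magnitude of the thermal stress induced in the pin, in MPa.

The supports are rigid, so the total axial strain is zero. The restrained thermal strain is ε = αΔT = 1.8×10⁻⁶ × 124 = 223.2×10⁻⁶.
The stress required to suppress this strain is σ = Eε = 143×10³ × 223.2×10⁻⁶ = 31.92 MPa, compressive since the pin is trying to expand.

σ ≈ 31.9 MPa (compressive)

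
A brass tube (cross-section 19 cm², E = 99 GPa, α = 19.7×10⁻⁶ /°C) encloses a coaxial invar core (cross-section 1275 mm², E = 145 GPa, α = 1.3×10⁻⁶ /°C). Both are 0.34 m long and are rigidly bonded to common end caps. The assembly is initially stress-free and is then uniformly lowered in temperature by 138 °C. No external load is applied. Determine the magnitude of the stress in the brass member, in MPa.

σ ≈ 125 MPa (tensile)

The brass has the larger α, so on cooling it would change length more than the invar if both were free. The rigid plates force a common final length, so the brass is put into tension and the invar into compression, with equal and opposite forces P (no external load).
Compatibility of the two members (thermal + elastic change equal): (α₁ − α₂)ΔT = P·[1/(A₁E₁) + 1/(A₂E₂)].
|α₁ − α₂|·ΔT = 18.4×10⁻⁶ × 138 = 0.002539.
1/(A₁E₁) + 1/(A₂E₂) = 1/(1900×99×10³) + 1/(1275×145×10³) = 1.073×10⁻⁸ N⁻¹.
P = 0.002539 / 1.073×10⁻⁸ = 236700 N = 236.7 kN.
σ_{brass} = P/A₁ = 236700/1900 = 124.6 MPa, tensile.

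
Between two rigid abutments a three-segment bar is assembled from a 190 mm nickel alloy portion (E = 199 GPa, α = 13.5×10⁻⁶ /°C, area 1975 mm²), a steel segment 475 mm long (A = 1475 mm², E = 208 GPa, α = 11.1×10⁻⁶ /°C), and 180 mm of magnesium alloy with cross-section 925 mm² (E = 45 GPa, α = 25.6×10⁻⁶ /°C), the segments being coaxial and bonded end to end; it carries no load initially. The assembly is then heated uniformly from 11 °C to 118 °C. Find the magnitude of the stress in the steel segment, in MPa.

If the supports were absent, the total length change would be Σ αᵢΔT Lᵢ = 13.5×10⁻⁶×107×190 + 11.1×10⁻⁶×107×475 + 25.6×10⁻⁶×107×180 = 1.332 mm.
The walls prevent any net length change, so an axial force P (same in every segment) develops. Compatibility: P · Σ Lᵢ/(AᵢEᵢ) = δ_free.
The series flexibility is Σ Lᵢ/(AᵢEᵢ) = 190/(1975×199×10³) + 475/(1475×208×10³) + 180/(925×45×10³) = 6.356×10⁻⁶ mm/N.
So P = 1.332 / 6.356×10⁻⁶ = 209.5 kN, compressive.
σ_{steel} = P / A = 209500 / 1475 = 142 MPa.

σ ≈ 142 MPa (compressive)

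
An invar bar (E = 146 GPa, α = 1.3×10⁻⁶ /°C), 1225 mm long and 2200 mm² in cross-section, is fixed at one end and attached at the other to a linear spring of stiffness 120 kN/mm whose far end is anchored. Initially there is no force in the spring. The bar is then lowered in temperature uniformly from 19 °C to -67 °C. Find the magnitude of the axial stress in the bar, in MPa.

If the spring were absent the bar would shorten by αΔT L = 1.3×10⁻⁶ × 86 × 1225 = 0.137 mm.
With a force P in the spring, the elastic change of the bar is PL/(AE) and that of the spring is P/k; compatibility requires their sum to equal δ_free.
So P = δ_free / [L/(AE) + 1/k] = 0.137 / [ 1225/(2200×146×10³) + 1/(120×10³) ].
P = 0.137 / 1.215×10⁻⁵ = 11270 N.
σ = P/A = 11270/2200 = 5.125 MPa.

σ ≈ 5.12 MPa (tensile)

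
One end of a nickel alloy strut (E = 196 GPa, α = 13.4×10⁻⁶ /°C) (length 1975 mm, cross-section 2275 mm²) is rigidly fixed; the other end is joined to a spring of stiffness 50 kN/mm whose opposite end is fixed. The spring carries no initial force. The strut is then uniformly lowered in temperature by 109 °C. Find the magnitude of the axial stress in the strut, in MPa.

σ ≈ 51.9 MPa (tensile)

If the spring were absent the strut would shorten by αΔT L = 13.4×10⁻⁶ × 109 × 1975 = 2.885 mm.
With a force P in the spring, the elastic change of the strut is PL/(AE) and that of the spring is P/k; compatibility requires their sum to equal δ_free.
P [ L/(AE) + 1/k ] = δ_free → P [ 1975/(2275×196×10³) + 1/(50×10³) ] = 2.885.
P = 2.885 / 2.443×10⁻⁵ = 118100 N.
σ = P/A = 118100/2275 = 51.9 MPa.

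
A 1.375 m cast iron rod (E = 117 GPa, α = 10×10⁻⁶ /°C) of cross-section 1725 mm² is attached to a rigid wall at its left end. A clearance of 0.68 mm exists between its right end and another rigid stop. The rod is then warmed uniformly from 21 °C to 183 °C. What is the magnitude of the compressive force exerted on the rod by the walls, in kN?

P ≈ 227 kN

If the wall were absent the rod would grow by αΔT L = 10×10⁻⁶ × 162 × 1375 = 2.228 mm.
After closing the 0.68 mm clearance, 2.228 − 0.68 = 1.547 mm of expansion remains to be suppressed by the wall.
That suppressed elongation corresponds to σ = E·Δ/L = 117×10³ × 1.547/1375 = 131.7 MPa.
Force on the wall = σA = 131.7 × 1725 mm² = 227.1 kN.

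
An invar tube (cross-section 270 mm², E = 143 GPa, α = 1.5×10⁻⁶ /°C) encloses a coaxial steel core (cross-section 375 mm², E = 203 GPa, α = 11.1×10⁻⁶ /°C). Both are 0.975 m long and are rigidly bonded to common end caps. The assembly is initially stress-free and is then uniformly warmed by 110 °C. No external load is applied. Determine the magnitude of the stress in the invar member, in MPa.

σ ≈ 100 MPa (tensile)

The steel has the larger α, so on heating it would change length more than the invar if both were free. The rigid plates force a common final length, so the steel is put into compression and the invar into tension, with equal and opposite forces P (no external load).
Equating the net (thermal + elastic) strains gives |α₁ − α₂|·ΔT = P·[1/(A₁E₁) + 1/(A₂E₂)].
|α₁ − α₂|·ΔT = 9.6×10⁻⁶ × 110 = 0.001056.
1/(A₁E₁) + 1/(A₂E₂) = 1/(270×143×10³) + 1/(375×203×10³) = 3.904×10⁻⁸ N⁻¹.
P = 0.001056 / 3.904×10⁻⁸ = 27050 N = 27.05 kN.
σ_{invar} = P/A₁ = 27050/270 = 100.2 MPa, tensile.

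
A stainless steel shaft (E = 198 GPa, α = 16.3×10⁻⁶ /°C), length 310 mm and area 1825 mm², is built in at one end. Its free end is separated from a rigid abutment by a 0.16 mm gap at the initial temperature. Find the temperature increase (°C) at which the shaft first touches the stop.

ΔT ≈ 31.7 °C

The gap closes when αΔT L = 0.16 mm, since the shaft is still unstressed at that instant.
So ΔT = g/(αL) = 0.16/(16.3×10⁻⁶ × 310) = 31.66 °C.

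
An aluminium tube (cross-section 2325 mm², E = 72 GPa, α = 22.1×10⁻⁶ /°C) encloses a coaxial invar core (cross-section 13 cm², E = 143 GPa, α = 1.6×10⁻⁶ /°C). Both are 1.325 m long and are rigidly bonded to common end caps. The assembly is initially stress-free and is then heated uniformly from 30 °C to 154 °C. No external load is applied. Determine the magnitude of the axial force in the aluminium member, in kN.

P ≈ 224 kN (compressive in the aluminium)

The aluminium has the larger α, so on heating it would change length more than the invar if both were free. The rigid plates force a common final length, so the aluminium is put into compression and the invar into tension, with equal and opposite forces P (no external load).
Equating the net (thermal + elastic) strains gives |α₁ − α₂|·ΔT = P·[1/(A₁E₁) + 1/(A₂E₂)].
|α₁ − α₂|·ΔT = 20.5×10⁻⁶ × 124 = 0.002542.
1/(A₁E₁) + 1/(A₂E₂) = 1/(2325×72×10³) + 1/(1300×143×10³) = 1.135×10⁻⁸ N⁻¹.
So P = 0.002542 / 1.135×10⁻⁸ = 223.9 kN.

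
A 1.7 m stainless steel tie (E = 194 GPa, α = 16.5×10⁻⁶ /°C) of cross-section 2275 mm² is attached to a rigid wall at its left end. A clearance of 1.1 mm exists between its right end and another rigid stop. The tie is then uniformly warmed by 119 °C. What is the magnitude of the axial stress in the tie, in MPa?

σ ≈ 255 MPa (compressive)

Free thermal elongation = αΔT L = 16.5×10⁻⁶ × 119 × 1700 = 3.338 mm.
This exceeds the 1.1 mm gap, so the wall pushes back. The portion of expansion that must be recovered elastically is δ_free − gap = 3.338 − 1.1 = 2.238 mm.
Compatibility: PL/(AE) = 2.238 mm, so σ = P/A = E × (2.238/1700) = 255.4 MPa.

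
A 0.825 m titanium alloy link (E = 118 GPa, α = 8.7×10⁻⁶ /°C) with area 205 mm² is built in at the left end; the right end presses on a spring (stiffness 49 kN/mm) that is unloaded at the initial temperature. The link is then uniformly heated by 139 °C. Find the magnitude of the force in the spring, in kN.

The unrestrained thermal change is αΔT L = 8.7×10⁻⁶ × 139 × 825 = 0.9977 mm.
With a force P in the spring, the elastic change of the link is PL/(AE) and that of the spring is P/k; compatibility requires their sum to equal δ_free.
P [ L/(AE) + 1/k ] = δ_free → P [ 825/(205×118×10³) + 1/(49×10³) ] = 0.9977.
P = 0.9977 / 5.451×10⁻⁵ = 18300 N.

P ≈ 18.3 kN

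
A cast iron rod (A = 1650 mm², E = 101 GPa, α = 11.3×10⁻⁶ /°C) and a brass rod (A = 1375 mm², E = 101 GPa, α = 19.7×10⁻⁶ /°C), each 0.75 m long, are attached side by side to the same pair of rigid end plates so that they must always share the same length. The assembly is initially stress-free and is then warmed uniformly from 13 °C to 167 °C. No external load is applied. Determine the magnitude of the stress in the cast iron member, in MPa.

Equilibrium of a rigid end plate with no external load gives equal and opposite internal forces ±P in the two members. Since α_{brass} > α_{cast iron}, heating drives the brass into compression and the cast iron into tension.
Setting the final lengths equal and cancelling L: (α₁ − α₂)ΔT = P/(A₁E₁) + P/(A₂E₂).
|α₁ − α₂|·ΔT = 8.4×10⁻⁶ × 154 = 0.001294.
1/(A₁E₁) + 1/(A₂E₂) = 1/(1650×101×10³) + 1/(1375×101×10³) = 1.32×10⁻⁸ N⁻¹.
P = 0.001294 / 1.32×10⁻⁸ = 97990 N = 97.99 kN.
σ_{cast iron} = P/A₁ = 97990/1650 = 59.39 MPa, tensile.

σ ≈ 59.4 MPa (tensile)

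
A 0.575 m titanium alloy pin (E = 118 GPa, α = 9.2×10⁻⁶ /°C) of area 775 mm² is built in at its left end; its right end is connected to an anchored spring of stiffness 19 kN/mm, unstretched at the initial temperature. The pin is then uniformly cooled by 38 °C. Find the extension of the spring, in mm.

If the spring were absent the pin would shorten by αΔT L = 9.2×10⁻⁶ × 38 × 575 = 0.201 mm.
With a force P in the spring, the elastic change of the pin is PL/(AE) and that of the spring is P/k; compatibility requires their sum to equal δ_free.
So P = δ_free / [L/(AE) + 1/k] = 0.201 / [ 575/(775×118×10³) + 1/(19×10³) ].
P = 0.201 / 5.892×10⁻⁵ = 3412 N.
Spring extension = P/k = 3412/(19×10³) = 0.1796 mm.

δ ≈ 0.18 mm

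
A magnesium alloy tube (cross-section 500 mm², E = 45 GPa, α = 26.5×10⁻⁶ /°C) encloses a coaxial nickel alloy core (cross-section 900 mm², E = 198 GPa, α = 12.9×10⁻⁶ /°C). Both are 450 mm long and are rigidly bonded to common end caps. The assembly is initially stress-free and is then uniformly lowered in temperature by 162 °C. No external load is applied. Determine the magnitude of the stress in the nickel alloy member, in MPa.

σ ≈ 48.9 MPa (compressive)

The magnesium alloy has the larger α, so on cooling it would change length more than the nickel alloy if both were free. The rigid plates force a common final length, so the magnesium alloy is put into tension and the nickel alloy into compression, with equal and opposite forces P (no external load).
Compatibility of the two members (thermal + elastic change equal): (α₁ − α₂)ΔT = P·[1/(A₁E₁) + 1/(A₂E₂)].
|α₁ − α₂|·ΔT = 13.6×10⁻⁶ × 162 = 0.002203.
1/(A₁E₁) + 1/(A₂E₂) = 1/(500×45×10³) + 1/(900×198×10³) = 5.006×10⁻⁸ N⁻¹.
So P = 0.002203 / 5.006×10⁻⁸ = 44.01 kN.
σ_{nickel alloy} = P/A₂ = 44010/900 = 48.91 MPa, compressive.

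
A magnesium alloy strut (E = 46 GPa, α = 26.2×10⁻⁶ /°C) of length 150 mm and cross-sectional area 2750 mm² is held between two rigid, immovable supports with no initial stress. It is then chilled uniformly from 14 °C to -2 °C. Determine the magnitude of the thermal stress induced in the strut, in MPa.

σ ≈ 19.3 MPa (tensile)

The supports are rigid, so the total axial strain is zero. The restrained thermal strain is ε = αΔT = 26.2×10⁻⁶ × 16 = 419.2×10⁻⁶.
The stress required to suppress this strain is σ = Eε = 46×10³ × 419.2×10⁻⁶ = 19.28 MPa, tensile since the strut is trying to contract.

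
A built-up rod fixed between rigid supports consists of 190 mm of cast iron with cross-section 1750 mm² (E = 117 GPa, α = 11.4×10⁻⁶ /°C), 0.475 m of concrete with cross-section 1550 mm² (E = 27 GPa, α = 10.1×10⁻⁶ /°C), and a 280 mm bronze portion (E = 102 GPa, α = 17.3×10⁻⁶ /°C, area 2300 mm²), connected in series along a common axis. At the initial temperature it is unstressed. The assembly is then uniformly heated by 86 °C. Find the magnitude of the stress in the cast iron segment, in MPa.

σ ≈ 43.1 MPa (compressive)

With the walls removed the bar would change length by δ_free = Σ αᵢΔT Lᵢ = 11.4×10⁻⁶×86×190 + 10.1×10⁻⁶×86×475 + 17.3×10⁻⁶×86×280 = 1.015 mm.
The rigid supports impose zero overall length change; the single axial force P common to all segments must satisfy P Σ Lᵢ/(AᵢEᵢ) = δ_free.
The series flexibility is Σ Lᵢ/(AᵢEᵢ) = 190/(1750×117×10³) + 475/(1550×27×10³) + 280/(2300×102×10³) = 1.347×10⁻⁵ mm/N.
P = 1.015 / 1.347×10⁻⁵ = 75380 N = 75.38 kN, compressive.
σ_{cast iron} = P / A = 75380 / 1750 = 43.07 MPa.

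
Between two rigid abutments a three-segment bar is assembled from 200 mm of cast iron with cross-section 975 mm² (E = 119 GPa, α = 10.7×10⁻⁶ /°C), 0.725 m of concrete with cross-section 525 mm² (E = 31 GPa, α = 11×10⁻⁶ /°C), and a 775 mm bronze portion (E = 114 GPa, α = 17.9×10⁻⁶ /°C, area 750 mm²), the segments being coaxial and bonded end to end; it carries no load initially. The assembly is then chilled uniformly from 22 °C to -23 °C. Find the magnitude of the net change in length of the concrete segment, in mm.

|ΔL| ≈ 0.51 mm

With the walls removed the bar would change length by δ_free = Σ αᵢΔT Lᵢ = 10.7×10⁻⁶×45×200 + 11×10⁻⁶×45×725 + 17.9×10⁻⁶×45×775 = 1.079 mm.
Since the ends are fixed, an axial force P builds up, equal in every segment, with P · Σ Lᵢ/(AᵢEᵢ) = δ_free.
Σ Lᵢ/(AᵢEᵢ) = 200/(975×119×10³) + 725/(525×31×10³) + 775/(750×114×10³) = 5.533×10⁻⁵ mm/N.
So P = 1.079 / 5.533×10⁻⁵ = 19.51 kN, tensile.
For the concrete segment, free thermal change = 11×10⁻⁶×45×725 = 0.3589 mm and elastic change from P = 19510×725/(525×31×10³) = 0.869 mm; these oppose, so the net change is 0.51 mm (segment lengthens).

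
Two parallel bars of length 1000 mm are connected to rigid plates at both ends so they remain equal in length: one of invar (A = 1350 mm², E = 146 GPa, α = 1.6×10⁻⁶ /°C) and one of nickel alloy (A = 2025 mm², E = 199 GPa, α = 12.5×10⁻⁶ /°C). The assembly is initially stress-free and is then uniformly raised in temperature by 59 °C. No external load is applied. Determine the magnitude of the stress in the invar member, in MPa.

σ ≈ 63.1 MPa (tensile)

Both members must finish at the same length. With the larger α, the nickel alloy tends to over-expand; the plates restrain it, putting the nickel alloy in compression and the invar in tension. With no external load the two internal forces are equal and opposite, magnitude P.
Equating the net (thermal + elastic) strains gives |α₁ − α₂|·ΔT = P·[1/(A₁E₁) + 1/(A₂E₂)].
|α₁ − α₂|·ΔT = 10.9×10⁻⁶ × 59 = 0.0006431.
1/(A₁E₁) + 1/(A₂E₂) = 1/(1350×146×10³) + 1/(2025×199×10³) = 7.555×10⁻⁹ N⁻¹.
P = 0.0006431 / 7.555×10⁻⁹ = 85120 N = 85.12 kN.
σ_{invar} = P/A₁ = 85120/1350 = 63.05 MPa, tensile.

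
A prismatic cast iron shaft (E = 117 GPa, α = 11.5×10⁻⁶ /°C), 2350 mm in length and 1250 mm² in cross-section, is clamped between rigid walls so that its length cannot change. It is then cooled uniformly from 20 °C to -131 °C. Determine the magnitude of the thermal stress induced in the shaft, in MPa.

Because both ends are immovable the net strain is zero, and the suppressed thermal strain is αΔT = 11.5×10⁻⁶ × 151 = 1736.5×10⁻⁶.
The stress required to suppress this strain is σ = Eε = 117×10³ × 1736.5×10⁻⁶ = 203.2 MPa, tensile since the shaft is trying to contract.

σ ≈ 203 MPa (tensile)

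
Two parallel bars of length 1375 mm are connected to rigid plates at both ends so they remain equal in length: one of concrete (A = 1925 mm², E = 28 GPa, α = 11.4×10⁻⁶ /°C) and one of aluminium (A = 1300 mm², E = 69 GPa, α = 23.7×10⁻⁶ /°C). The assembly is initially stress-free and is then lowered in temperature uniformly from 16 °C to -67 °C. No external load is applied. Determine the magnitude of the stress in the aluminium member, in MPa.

σ ≈ 26.4 MPa (tensile)

The aluminium has the larger α, so on cooling it would change length more than the concrete if both were free. The rigid plates force a common final length, so the aluminium is put into tension and the concrete into compression, with equal and opposite forces P (no external load).
Compatibility of the two members (thermal + elastic change equal): (α₁ − α₂)ΔT = P·[1/(A₁E₁) + 1/(A₂E₂)].
|α₁ − α₂|·ΔT = 12.3×10⁻⁶ × 83 = 0.001021.
1/(A₁E₁) + 1/(A₂E₂) = 1/(1925×28×10³) + 1/(1300×69×10³) = 2.97×10⁻⁸ N⁻¹.
So P = 0.001021 / 2.97×10⁻⁸ = 34.37 kN.
σ_{aluminium} = P/A₂ = 34370/1300 = 26.44 MPa, tensile.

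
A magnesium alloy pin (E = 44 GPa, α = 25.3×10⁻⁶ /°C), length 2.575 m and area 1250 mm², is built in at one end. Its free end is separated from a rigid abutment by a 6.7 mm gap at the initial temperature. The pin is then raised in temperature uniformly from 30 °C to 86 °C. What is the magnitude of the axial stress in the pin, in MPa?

σ ≈ 0 MPa

Unrestrained expansion: δ_free = αΔT L = 25.3×10⁻⁶ × 56 × 2575 = 3.648 mm.
This is smaller than the 6.7 mm clearance, so the pin expands freely without reaching the stop — the stress is zero.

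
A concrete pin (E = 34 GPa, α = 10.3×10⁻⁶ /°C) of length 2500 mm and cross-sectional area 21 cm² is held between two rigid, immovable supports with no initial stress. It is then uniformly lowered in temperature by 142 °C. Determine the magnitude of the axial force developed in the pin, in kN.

The ends cannot move, so σ = EαΔT = 34×10³ × 10.3×10⁻⁶ × 142 = 49.73 MPa.
P = AEαΔT = 2100 × 34×10³ × 10.3×10⁻⁶ × 142 = 104.4 kN (tensile).

P ≈ 104 kN (tensile)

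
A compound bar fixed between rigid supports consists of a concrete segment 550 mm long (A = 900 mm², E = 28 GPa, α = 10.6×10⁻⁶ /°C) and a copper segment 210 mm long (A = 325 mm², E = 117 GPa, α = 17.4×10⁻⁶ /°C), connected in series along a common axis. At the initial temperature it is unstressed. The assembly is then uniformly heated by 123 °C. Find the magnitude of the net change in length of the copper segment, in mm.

|ΔL| ≈ 0.214 mm

Free thermal expansion of the whole bar: Σ αᵢΔT Lᵢ = 10.6×10⁻⁶×123×550 + 17.4×10⁻⁶×123×210 = 1.167 mm.
The walls prevent any net length change, so an axial force P (same in every segment) develops. Compatibility: P · Σ Lᵢ/(AᵢEᵢ) = δ_free.
The series flexibility is Σ Lᵢ/(AᵢEᵢ) = 550/(900×28×10³) + 210/(325×117×10³) = 2.735×10⁻⁵ mm/N.
P = 1.167 / 2.735×10⁻⁵ = 42650 N = 42.65 kN, compressive.
For the copper segment, free thermal change = 17.4×10⁻⁶×123×210 = 0.4494 mm and elastic change from P = 42650×210/(325×117×10³) = 0.2356 mm; these oppose, so the net change is 0.214 mm (segment lengthens).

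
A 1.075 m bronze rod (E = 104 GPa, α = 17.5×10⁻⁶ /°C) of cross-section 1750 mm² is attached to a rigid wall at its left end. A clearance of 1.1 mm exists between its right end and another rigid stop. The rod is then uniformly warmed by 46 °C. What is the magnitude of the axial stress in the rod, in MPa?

If the wall were absent the rod would grow by αΔT L = 17.5×10⁻⁶ × 46 × 1075 = 0.8654 mm.
Since δ_free = 0.865 mm is less than the 1.1 mm gap, the rod never touches the wall. No axial force develops.

σ ≈ 0 MPa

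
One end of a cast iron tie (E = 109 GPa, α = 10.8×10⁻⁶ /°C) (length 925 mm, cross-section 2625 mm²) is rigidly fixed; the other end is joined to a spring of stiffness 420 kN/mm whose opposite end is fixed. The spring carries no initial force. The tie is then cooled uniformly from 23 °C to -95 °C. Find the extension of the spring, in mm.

Free thermal contraction: δ_free = αΔT L = 10.8×10⁻⁶ × 118 × 925 = 1.179 mm.
Let P be the tensile force in the spring. The tie extends elastically by PL/(AE) and the spring stretches by P/k; together these equal δ_free.
So P = δ_free / [L/(AE) + 1/k] = 1.179 / [ 925/(2625×109×10³) + 1/(420×10³) ].
P = 1.179 / 5.614×10⁻⁶ = 210000 N.
Spring extension = P/k = 210000/(420×10³) = 0.5 mm.

δ ≈ 0.5 mm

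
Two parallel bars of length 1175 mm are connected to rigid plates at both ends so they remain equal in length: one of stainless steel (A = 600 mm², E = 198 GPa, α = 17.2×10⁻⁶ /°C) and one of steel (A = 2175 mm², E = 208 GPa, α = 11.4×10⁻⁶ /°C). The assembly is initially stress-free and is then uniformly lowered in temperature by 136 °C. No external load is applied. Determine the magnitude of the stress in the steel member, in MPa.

σ ≈ 34.1 MPa (compressive)

The stainless steel has the larger α, so on cooling it would change length more than the steel if both were free. The rigid plates force a common final length, so the stainless steel is put into tension and the steel into compression, with equal and opposite forces P (no external load).
Setting the final lengths equal and cancelling L: (α₁ − α₂)ΔT = P/(A₁E₁) + P/(A₂E₂).
|α₁ − α₂|·ΔT = 5.8×10⁻⁶ × 136 = 0.0007888.
1/(A₁E₁) + 1/(A₂E₂) = 1/(600×198×10³) + 1/(2175×208×10³) = 1.063×10⁻⁸ N⁻¹.
P = 0.0007888 / 1.063×10⁻⁸ = 74220 N = 74.22 kN.
σ_{steel} = P/A₂ = 74220/2175 = 34.12 MPa, compressive.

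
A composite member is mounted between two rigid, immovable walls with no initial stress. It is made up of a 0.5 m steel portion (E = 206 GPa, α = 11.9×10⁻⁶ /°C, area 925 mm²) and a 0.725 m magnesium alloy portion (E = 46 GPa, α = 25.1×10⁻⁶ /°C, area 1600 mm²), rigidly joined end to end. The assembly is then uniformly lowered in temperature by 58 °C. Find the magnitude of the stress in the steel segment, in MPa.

σ ≈ 121 MPa (tensile)

With the walls removed the bar would change length by δ_free = Σ αᵢΔT Lᵢ = 11.9×10⁻⁶×58×500 + 25.1×10⁻⁶×58×725 = 1.401 mm.
The walls prevent any net length change, so an axial force P (same in every segment) develops. Compatibility: P · Σ Lᵢ/(AᵢEᵢ) = δ_free.
The series flexibility is Σ Lᵢ/(AᵢEᵢ) = 500/(925×206×10³) + 725/(1600×46×10³) = 1.247×10⁻⁵ mm/N.
P = 1.401 / 1.247×10⁻⁵ = 112300 N = 112.3 kN, tensile.
σ_{steel} = P / A = 112300 / 925 = 121.4 MPa.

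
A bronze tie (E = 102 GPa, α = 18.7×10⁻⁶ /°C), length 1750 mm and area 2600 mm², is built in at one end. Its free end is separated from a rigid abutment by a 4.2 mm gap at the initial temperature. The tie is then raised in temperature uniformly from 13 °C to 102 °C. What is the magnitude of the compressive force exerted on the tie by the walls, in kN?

Free thermal elongation = αΔT L = 18.7×10⁻⁶ × 89 × 1750 = 2.913 mm.
This is smaller than the 4.2 mm clearance, so the tie expands freely without reaching the stop — the stress is zero.

P ≈ 0 kN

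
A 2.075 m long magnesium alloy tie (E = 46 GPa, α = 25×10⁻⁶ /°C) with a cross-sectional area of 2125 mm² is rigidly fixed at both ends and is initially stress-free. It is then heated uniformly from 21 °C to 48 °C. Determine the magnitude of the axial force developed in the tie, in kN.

With zero net strain, σ = E·αΔT = 46 GPa × 25×10⁻⁶ × 27 = 31.05 MPa.
Axial force P = σA = 31.05 × 2125 = 65980 N = 65.98 kN, compressive.

P ≈ 66 kN (compressive)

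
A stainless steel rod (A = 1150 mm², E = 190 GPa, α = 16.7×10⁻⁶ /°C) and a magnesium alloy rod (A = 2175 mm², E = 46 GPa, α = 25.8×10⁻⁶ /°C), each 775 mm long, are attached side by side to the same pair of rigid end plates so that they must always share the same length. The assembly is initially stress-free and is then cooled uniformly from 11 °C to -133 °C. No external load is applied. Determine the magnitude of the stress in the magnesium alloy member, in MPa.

σ ≈ 41.3 MPa (tensile)

The magnesium alloy has the larger α, so on cooling it would change length more than the stainless steel if both were free. The rigid plates force a common final length, so the magnesium alloy is put into tension and the stainless steel into compression, with equal and opposite forces P (no external load).
Equating the net (thermal + elastic) strains gives |α₁ − α₂|·ΔT = P·[1/(A₁E₁) + 1/(A₂E₂)].
|α₁ − α₂|·ΔT = 9.1×10⁻⁶ × 144 = 0.00131.
1/(A₁E₁) + 1/(A₂E₂) = 1/(1150×190×10³) + 1/(2175×46×10³) = 1.457×10⁻⁸ N⁻¹.
P = 0.00131 / 1.457×10⁻⁸ = 89930 N = 89.93 kN.
σ_{magnesium alloy} = P/A₂ = 89930/2175 = 41.35 MPa, tensile.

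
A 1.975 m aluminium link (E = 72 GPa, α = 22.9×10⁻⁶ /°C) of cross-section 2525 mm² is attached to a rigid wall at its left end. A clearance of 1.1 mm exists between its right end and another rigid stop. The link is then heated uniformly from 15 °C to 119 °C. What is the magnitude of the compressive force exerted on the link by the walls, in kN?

P ≈ 332 kN

Unrestrained expansion: δ_free = αΔT L = 22.9×10⁻⁶ × 104 × 1975 = 4.704 mm.
The gap closes (δ_free > 1.1 mm) and the wall then resists a further 4.704 − 1.1 = 3.604 mm of expansion.
So σ = E(δ_free − g)/L = 72×10³ × 3.604/1975 = 131.4 MPa.
Force on the wall = σA = 131.4 × 2525 mm² = 331.7 kN.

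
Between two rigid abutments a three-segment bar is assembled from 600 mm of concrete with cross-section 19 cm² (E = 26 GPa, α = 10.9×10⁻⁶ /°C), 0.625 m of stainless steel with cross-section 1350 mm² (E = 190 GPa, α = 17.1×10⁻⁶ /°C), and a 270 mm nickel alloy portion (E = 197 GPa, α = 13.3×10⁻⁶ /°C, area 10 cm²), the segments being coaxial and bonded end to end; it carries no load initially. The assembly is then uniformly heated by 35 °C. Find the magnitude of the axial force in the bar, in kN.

If the supports were absent, the total length change would be Σ αᵢΔT Lᵢ = 10.9×10⁻⁶×35×600 + 17.1×10⁻⁶×35×625 + 13.3×10⁻⁶×35×270 = 0.7286 mm.
Since the ends are fixed, an axial force P builds up, equal in every segment, with P · Σ Lᵢ/(AᵢEᵢ) = δ_free.
Σ Lᵢ/(AᵢEᵢ) = 600/(1900×26×10³) + 625/(1350×190×10³) + 270/(1000×197×10³) = 1.595×10⁻⁵ mm/N.
P = 0.7286 / 1.595×10⁻⁵ = 45670 N = 45.67 kN, compressive.

P ≈ 45.7 kN (compressive)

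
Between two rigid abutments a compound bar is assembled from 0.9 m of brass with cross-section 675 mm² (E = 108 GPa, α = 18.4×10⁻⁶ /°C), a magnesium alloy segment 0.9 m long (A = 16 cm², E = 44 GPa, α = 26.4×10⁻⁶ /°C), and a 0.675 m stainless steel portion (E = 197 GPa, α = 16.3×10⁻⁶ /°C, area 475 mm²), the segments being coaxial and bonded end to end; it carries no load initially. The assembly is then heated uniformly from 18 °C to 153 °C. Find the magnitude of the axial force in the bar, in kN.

If the supports were absent, the total length change would be Σ αᵢΔT Lᵢ = 18.4×10⁻⁶×135×900 + 26.4×10⁻⁶×135×900 + 16.3×10⁻⁶×135×675 = 6.929 mm.
The walls prevent any net length change, so an axial force P (same in every segment) develops. Compatibility: P · Σ Lᵢ/(AᵢEᵢ) = δ_free.
The series flexibility is Σ Lᵢ/(AᵢEᵢ) = 900/(675×108×10³) + 900/(1600×44×10³) + 675/(475×197×10³) = 3.234×10⁻⁵ mm/N.
Hence P = δ_free / Σ(L/AE) = 6.929/3.234×10⁻⁵ = 214.2 kN (compressive).

P ≈ 214 kN (compressive)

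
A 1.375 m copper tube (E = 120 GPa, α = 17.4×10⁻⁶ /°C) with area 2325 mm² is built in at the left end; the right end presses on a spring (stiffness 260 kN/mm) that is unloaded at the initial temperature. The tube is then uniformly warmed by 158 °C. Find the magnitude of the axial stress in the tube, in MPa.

σ ≈ 185 MPa (compressive)

The unrestrained thermal change is αΔT L = 17.4×10⁻⁶ × 158 × 1375 = 3.78 mm.
With a force P in the spring, the elastic change of the tube is PL/(AE) and that of the spring is P/k; compatibility requires their sum to equal δ_free.
P [ L/(AE) + 1/k ] = δ_free → P [ 1375/(2325×120×10³) + 1/(260×10³) ] = 3.78.
P = 3.78 / 8.774×10⁻⁶ = 430800 N.
σ = P/A = 430800/2325 = 185.3 MPa.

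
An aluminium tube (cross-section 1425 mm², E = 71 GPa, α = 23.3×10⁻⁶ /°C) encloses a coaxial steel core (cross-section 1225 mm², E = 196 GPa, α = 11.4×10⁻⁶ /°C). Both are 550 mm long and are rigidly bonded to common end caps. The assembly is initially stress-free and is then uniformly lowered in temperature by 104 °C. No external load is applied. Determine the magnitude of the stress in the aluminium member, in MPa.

σ ≈ 61.8 MPa (tensile)

The aluminium has the larger α, so on cooling it would change length more than the steel if both were free. The rigid plates force a common final length, so the aluminium is put into tension and the steel into compression, with equal and opposite forces P (no external load).
Equating the net (thermal + elastic) strains gives |α₁ − α₂|·ΔT = P·[1/(A₁E₁) + 1/(A₂E₂)].
|α₁ − α₂|·ΔT = 11.9×10⁻⁶ × 104 = 0.001238.
1/(A₁E₁) + 1/(A₂E₂) = 1/(1425×71×10³) + 1/(1225×196×10³) = 1.405×10⁻⁸ N⁻¹.
P = 0.001238 / 1.405×10⁻⁸ = 88090 N = 88.09 kN.
σ_{aluminium} = P/A₁ = 88090/1425 = 61.82 MPa, tensile.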